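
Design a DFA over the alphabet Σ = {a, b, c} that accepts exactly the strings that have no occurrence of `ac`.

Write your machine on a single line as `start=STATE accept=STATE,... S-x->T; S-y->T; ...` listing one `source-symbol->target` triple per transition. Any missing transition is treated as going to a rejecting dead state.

start=S0; accept=S0,S1; S0-a->S1; S0-b->S0; S0-c->S0; S1-a->S1; S1-b->S0; S1-c->S2; S2-a->S2; S2-b->S2; S2-c->S2

This is the complement of 'contains `ac`'. Use the same substring-matching states — S0 through S2 holding how much of `ac` has just been matched — but flip the accepting set: everything except the trap S2 accepts.
        a   b   c  
>* S0   S1  S0  S0 
 * S1   S1  S0  S2 
   S2   S2  S2  S2 
(> = start, * = accepting)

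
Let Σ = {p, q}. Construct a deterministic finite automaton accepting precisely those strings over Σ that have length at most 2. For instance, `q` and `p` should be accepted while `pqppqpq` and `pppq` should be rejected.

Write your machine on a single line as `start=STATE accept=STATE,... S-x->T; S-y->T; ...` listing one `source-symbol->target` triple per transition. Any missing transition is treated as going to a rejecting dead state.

start=s0; accept=s0,s1,s2; s0-p->s1; s0-q->s1; s1-p->s2; s1-q->s2; s2-p->s3; s2-q->s3; s3-p->s3; s3-q->s3

We only need to distinguish lengths 0, 1, …, 2, and '>2'. Chain s0 → s1 → s2 → s3 on every symbol, with s3 looping. Accepting states: {s0, s1, s2}.
        p   q  
>* s0   s1  s1 
 * s1   s2  s2 
 * s2   s3  s3 
   s3   s3  s3 
(> = start, * = accepting)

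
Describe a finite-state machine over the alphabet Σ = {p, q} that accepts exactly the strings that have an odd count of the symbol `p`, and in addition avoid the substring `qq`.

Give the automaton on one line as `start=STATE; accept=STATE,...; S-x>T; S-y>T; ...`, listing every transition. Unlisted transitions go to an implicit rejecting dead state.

Run two small machines in parallel and take their product. The first has 2 states tracking the count of `p`s modulo 2; the second has 3 states tracking partial matches of the forbidden pattern `qq`. A product state is a pair (one from each), accepting exactly when both do.
With 6 states:
        p   q  
>  S0   S1  S2 
 * S1   S0  S3 
   S2   S1  S4 
 * S3   S0  S5 
   S4   S5  S4 
   S5   S4  S5 
(> = start, * = accepting)

start=S0; accept=S1,S3; S0-p>S1; S0-q>S2; S1-p>S0; S1-q>S3; S2-p>S1; S2-q>S4; S3-p>S0; S3-q>S5; S4-p>S5; S4-q>S4; S5-p>S4; S5-q>S5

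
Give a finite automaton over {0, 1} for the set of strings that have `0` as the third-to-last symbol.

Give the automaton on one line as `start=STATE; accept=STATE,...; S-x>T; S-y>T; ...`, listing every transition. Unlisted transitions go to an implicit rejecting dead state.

start=A; accept=H,I,J,K; A-0>B; A-1>C; B-0>D; B-1>E; C-0>F; C-1>G; D-0>H; D-1>I; E-0>J; E-1>K; F-0>L; F-1>M; G-0>N; G-1>O; H-0>H; H-1>I; I-0>J; I-1>K; J-0>L; J-1>M; K-0>N; K-1>O; L-0>H; L-1>I; M-0>J; M-1>K; N-0>L; N-1>M; O-0>N; O-1>O

Because acceptance depends on a position counted from the end, the machine has to buffer the most recent 3 symbols. Make each state the string of the last up-to-3 symbols read; on input `x` shift the window left and append `x`. Accept when the buffered window has length 3 and begins with `0`.
15 states suffice.
       0  1 
>  A   B  C 
   B   D  E 
   C   F  G 
   D   H  I 
   E   J  K 
   F   L  M 
   G   N  O 
 * H   H  I 
 * I   J  K 
 * J   L  M 
 * K   N  O 
   L   H  I 
   M   J  K 
   N   L  M 
   O   N  O 
(> = start, * = accepting)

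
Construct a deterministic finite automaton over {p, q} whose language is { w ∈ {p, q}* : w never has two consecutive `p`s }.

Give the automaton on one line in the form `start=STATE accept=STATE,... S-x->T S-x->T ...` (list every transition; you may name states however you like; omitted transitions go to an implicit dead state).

start=S0 accept=S0,S1 S0-p->S1 S0-q->S0 S1-p->S2 S1-q->S0 S2-p->S2 S2-q->S2

Track partial matches of the forbidden pattern `pp`. State S2 is a dead state reached once `pp` has occurred; every other state accepts. S0 means no part of `pp` is currently matched.
3 states suffice.
        p   q  
>* S0   S1  S0 
 * S1   S2  S0 
   S2   S2  S2 
(> = start, * = accepting)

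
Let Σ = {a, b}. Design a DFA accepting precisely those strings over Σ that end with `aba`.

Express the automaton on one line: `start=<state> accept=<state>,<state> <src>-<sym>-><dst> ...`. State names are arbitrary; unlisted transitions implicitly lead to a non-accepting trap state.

start=q0 accept=q3 q0-a->q1 q0-b->q0 q1-a->q1 q1-b->q2 q2-a->q3 q2-b->q0 q3-a->q1 q3-b->q2

Remember how much of `aba` the current input suffix matches. State q0 means no match yet; q1 means the last symbol is `a`; q2 means the last 2 symbols are `ab`; q3 means the last 3 symbols are `aba`. Only q3 accepts. On a mismatch, fall back to the longest proper suffix that is still a prefix of `aba`.
A 4-state machine:
        a   b  
>  q0   q1  q0 
   q1   q1  q2 
   q2   q3  q0 
 * q3   q1  q2 
(> = start, * = accepting)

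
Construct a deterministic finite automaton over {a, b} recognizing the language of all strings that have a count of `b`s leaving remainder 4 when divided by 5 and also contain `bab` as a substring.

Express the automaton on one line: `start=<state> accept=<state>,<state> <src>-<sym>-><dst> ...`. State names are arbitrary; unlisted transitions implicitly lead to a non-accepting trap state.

Build one automaton per condition and run them in lockstep. The first has 5 states tracking the count of `b`s modulo 5; the second has 4 states tracking whether and how much of `bab` has been seen. A product state is a pair (one from each), accepting exactly when both do.
With 20 states:
          a    b  
>  s0     s0   s1 
   s1     s2   s3 
   s2     s4   s5 
   s3     s6   s7 
   s4     s4   s3 
   s5     s5   s8 
   s6     s9   s8 
   s7    s10  s11 
   s8     s8  s12 
   s9     s9   s7 
   s10   s13  s12 
   s11   s14  s15 
 * s12   s12  s16 
   s13   s13  s11 
   s14   s17  s16 
   s15   s18   s1 
   s16   s16  s19 
   s17   s17  s15 
   s18    s0  s19 
   s19   s19   s5 
(> = start, * = accepting)

start=s0 accept=s12 s0-a->s0 s0-b->s1 s1-a->s2 s1-b->s3 s2-a->s4 s2-b->s5 s3-a->s6 s3-b->s7 s4-a->s4 s4-b->s3 s5-a->s5 s5-b->s8 s6-a->s9 s6-b->s8 s7-a->s10 s7-b->s11 s8-a->s8 s8-b->s12 s9-a->s9 s9-b->s7 s10-a->s13 s10-b->s12 s11-a->s14 s11-b->s15 s12-a->s12 s12-b->s16 s13-a->s13 s13-b->s11 s14-a->s17 s14-b->s16 s15-a->s18 s15-b->s1 s16-a->s16 s16-b->s19 s17-a->s17 s17-b->s15 s18-a->s0 s18-b->s19 s19-a->s19 s19-b->s5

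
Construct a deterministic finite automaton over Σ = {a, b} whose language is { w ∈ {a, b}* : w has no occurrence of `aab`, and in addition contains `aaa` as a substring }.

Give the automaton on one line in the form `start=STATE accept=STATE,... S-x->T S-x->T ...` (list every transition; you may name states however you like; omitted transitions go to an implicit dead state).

Handle the two conditions separately and then intersect. The first has 4 states tracking partial matches of the forbidden pattern `aab`; the second has 4 states tracking whether and how much of `aaa` has been seen. A product state is a pair (one from each), accepting exactly when both do.
An 8-state machine:
        a   b  
>  q0   q1  q0 
   q1   q2  q0 
   q2   q3  q4 
 * q3   q3  q5 
   q4   q6  q4 
   q5   q5  q5 
   q6   q7  q4 
   q7   q5  q4 
(> = start, * = accepting)

start=q0 accept=q3 q0-a->q1 q0-b->q0 q1-a->q2 q1-b->q0 q2-a->q3 q2-b->q4 q3-a->q3 q3-b->q5 q4-a->q6 q4-b->q4 q5-a->q5 q5-b->q5 q6-a->q7 q6-b->q4 q7-a->q5 q7-b->q4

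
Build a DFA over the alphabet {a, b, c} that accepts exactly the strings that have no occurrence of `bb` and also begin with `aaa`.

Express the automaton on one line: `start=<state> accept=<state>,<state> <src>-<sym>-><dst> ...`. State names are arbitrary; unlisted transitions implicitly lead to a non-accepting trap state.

start=q0 accept=q4,q5 q0-a->q1 q0-b->q2 q0-c->q2 q1-a->q3 q1-b->q2 q1-c->q2 q2-a->q2 q2-b->q2 q2-c->q2 q3-a->q4 q3-b->q2 q3-c->q2 q4-a->q4 q4-b->q5 q4-c->q4 q5-a->q4 q5-b->q2 q5-c->q4

Build one automaton per condition and run them in lockstep. One (3 states) tracks partial matches of the forbidden pattern `bb`; the other (5 states) tracks whether the input so far still matches the prefix `aaa`. Each combined state is a pair, one component from each; accept when both components accept. After merging equivalent states the machine shrinks.
6 states suffice.
        a   b   c  
>  q0   q1  q2  q2 
   q1   q3  q2  q2 
   q2   q2  q2  q2 
   q3   q4  q2  q2 
 * q4   q4  q5  q4 
 * q5   q4  q2  q4 
(> = start, * = accepting)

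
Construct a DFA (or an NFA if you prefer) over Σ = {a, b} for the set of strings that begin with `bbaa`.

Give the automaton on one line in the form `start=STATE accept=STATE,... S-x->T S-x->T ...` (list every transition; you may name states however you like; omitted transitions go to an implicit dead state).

start=S0 accept=S4 S0-a->S5 S0-b->S1 S1-a->S5 S1-b->S2 S2-a->S3 S2-b->S5 S3-a->S4 S3-b->S5 S4-a->S4 S4-b->S4 S5-a->S5 S5-b->S5

Walk along `bbaa` while the input agrees: from S0 take `b` to S1, and so on. Any deviation drops to the rejecting sink S5. Once S4 is reached the prefix is confirmed and every continuation is accepted.
With 6 states:
        a   b  
>  S0   S5  S1 
   S1   S5  S2 
   S2   S3  S5 
   S3   S4  S5 
 * S4   S4  S4 
   S5   S5  S5 
(> = start, * = accepting)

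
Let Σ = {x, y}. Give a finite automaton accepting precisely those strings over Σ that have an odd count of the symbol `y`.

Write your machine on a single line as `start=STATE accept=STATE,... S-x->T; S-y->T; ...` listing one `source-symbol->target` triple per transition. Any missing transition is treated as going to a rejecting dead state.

start=q0; accept=q1; q0-x->q0; q0-y->q1; q1-x->q1; q1-y->q0

Keep the running count of `y`s modulo 2: each `y` advances along the cycle q0 → q1 → q0 while other symbols loop. Accept at q1.
With 2 states:
        x   y  
>  q0   q0  q1 
 * q1   q1  q0 
(> = start, * = accepting)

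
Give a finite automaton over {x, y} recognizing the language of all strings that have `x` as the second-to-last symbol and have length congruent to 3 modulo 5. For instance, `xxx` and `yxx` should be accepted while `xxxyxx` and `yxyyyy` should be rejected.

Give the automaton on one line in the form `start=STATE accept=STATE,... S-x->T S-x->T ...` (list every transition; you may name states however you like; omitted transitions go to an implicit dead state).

start=q0 accept=q4 q0-x->q1 q0-y->q1 q1-x->q2 q1-y->q3 q2-x->q4 q2-y->q4 q3-x->q5 q3-y->q5 q4-x->q6 q4-y->q6 q5-x->q6 q5-y->q6 q6-x->q0 q6-y->q0

Build one automaton per condition and run them in lockstep. The first has 7 states tracking the last 2 symbols read; the second has 5 states tracking the input length modulo 5. A product state is a pair (one from each), accepting exactly when both do. After merging equivalent states the machine shrinks.
        x   y  
>  q0   q1  q1 
   q1   q2  q3 
   q2   q4  q4 
   q3   q5  q5 
 * q4   q6  q6 
   q5   q6  q6 
   q6   q0  q0 
(> = start, * = accepting)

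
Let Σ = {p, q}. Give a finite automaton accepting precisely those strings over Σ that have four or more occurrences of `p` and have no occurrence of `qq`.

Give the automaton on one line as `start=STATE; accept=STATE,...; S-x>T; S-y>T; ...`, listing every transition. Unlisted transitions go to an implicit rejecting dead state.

start=A; accept=J,M,N,P; A-p>B; A-q>C; B-p>D; B-q>E; C-p>B; C-q>F; D-p>G; D-q>H; E-p>D; E-q>I; F-p>I; F-q>F; G-p>J; G-q>K; H-p>G; H-q>L; I-p>L; I-q>I; J-p>M; J-q>N; K-p>J; K-q>O; L-p>O; L-q>L; M-p>M; M-q>P; N-p>M; N-q>Q; O-p>Q; O-q>O; P-p>M; P-q>R; Q-p>R; Q-q>Q; R-p>R; R-q>R

Run two small machines in parallel and take their product. The first has 6 states tracking the count of `p`s, saturating at 5; the second has 3 states tracking partial matches of the forbidden pattern `qq`. A product state is a pair (one from each), accepting exactly when both do.
18 states suffice.
       p  q 
>  A   B  C 
   B   D  E 
   C   B  F 
   D   G  H 
   E   D  I 
   F   I  F 
   G   J  K 
   H   G  L 
   I   L  I 
 * J   M  N 
   K   J  O 
   L   O  L 
 * M   M  P 
 * N   M  Q 
   O   Q  O 
 * P   M  R 
   Q   R  Q 
   R   R  R 
(> = start, * = accepting)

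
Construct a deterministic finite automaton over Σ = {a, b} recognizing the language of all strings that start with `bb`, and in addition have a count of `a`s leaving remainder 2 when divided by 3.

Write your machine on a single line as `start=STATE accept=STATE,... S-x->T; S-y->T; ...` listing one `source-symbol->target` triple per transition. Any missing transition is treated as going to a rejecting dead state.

Handle the two conditions separately and then intersect. One (4 states) tracks whether the input so far still matches the prefix `bb`; the other (3 states) tracks the count of `a`s modulo 3. Each combined state is a pair, one component from each; accept when both components accept. After merging equivalent states the machine shrinks.
        a   b  
>  q0   q1  q2 
   q1   q1  q1 
   q2   q1  q3 
   q3   q4  q3 
   q4   q5  q4 
 * q5   q3  q5 
(> = start, * = accepting)

start=q0; accept=q5; q0-a->q1; q0-b->q2; q1-a->q1; q1-b->q1; q2-a->q1; q2-b->q3; q3-a->q4; q3-b->q3; q4-a->q5; q4-b->q4; q5-a->q3; q5-b->q5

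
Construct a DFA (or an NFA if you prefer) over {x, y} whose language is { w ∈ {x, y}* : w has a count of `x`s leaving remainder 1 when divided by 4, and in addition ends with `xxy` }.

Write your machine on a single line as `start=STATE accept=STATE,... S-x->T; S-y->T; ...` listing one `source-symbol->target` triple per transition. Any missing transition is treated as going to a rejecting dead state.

start=A; accept=G; A-x->B; A-y->A; B-x->C; B-y->B; C-x->D; C-y->C; D-x->E; D-y->D; E-x->F; E-y->A; F-x->C; F-y->G; G-x->C; G-y->B

Run two small machines in parallel and take their product. One (4 states) tracks the count of `x`s modulo 4; the other (4 states) tracks how much of the suffix `xxy` has currently been matched. Each combined state is a pair, one component from each; accept when both components accept. Minimizing collapses redundant product states.
With 7 states:
       x  y 
>  A   B  A 
   B   C  B 
   C   D  C 
   D   E  D 
   E   F  A 
   F   C  G 
 * G   C  B 
(> = start, * = accepting)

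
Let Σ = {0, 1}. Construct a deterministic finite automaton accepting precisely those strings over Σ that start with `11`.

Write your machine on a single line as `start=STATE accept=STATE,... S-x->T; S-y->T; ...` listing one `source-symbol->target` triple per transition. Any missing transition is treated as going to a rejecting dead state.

Walk along `11` while the input agrees: from s0 take `1` to s1, and so on. Any deviation drops to the rejecting sink s3. Once s2 is reached the prefix is confirmed and every continuation is accepted.
4 states suffice.
        0   1  
>  s0   s3  s1 
   s1   s3  s2 
 * s2   s2  s2 
   s3   s3  s3 
(> = start, * = accepting)

start=s0; accept=s2; s0-0->s3; s0-1->s1; s1-0->s3; s1-1->s2; s2-0->s2; s2-1->s2; s3-0->s3; s3-1->s3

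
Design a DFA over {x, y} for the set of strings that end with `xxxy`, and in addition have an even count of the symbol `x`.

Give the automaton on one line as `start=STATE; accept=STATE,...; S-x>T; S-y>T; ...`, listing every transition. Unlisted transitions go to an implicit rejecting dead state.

Run two small machines in parallel and take their product. The first has 5 states tracking how much of the suffix `xxxy` has currently been matched; the second has 2 states tracking the count of `x`s modulo 2. A product state is a pair (one from each), accepting exactly when both do. Minimizing collapses redundant product states.
        x   y  
>  s0   s1  s0 
   s1   s2  s1 
   s2   s3  s0 
   s3   s4  s1 
   s4   s3  s5 
 * s5   s1  s0 
(> = start, * = accepting)

start=s0; accept=s5; s0-x>s1; s0-y>s0; s1-x>s2; s1-y>s1; s2-x>s3; s2-y>s0; s3-x>s4; s3-y>s1; s4-x>s3; s4-y>s5; s5-x>s1; s5-y>s0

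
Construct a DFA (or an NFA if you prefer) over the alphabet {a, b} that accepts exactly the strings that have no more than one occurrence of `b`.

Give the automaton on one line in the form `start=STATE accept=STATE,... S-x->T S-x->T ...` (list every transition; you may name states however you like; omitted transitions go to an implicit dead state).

Only the number of `b`s matters, and only up to 2. Make a chain s0 → s1 → s2 advanced by each `b` (with s2 absorbing); every other symbol self-loops. The accepting set is {s0, s1}.
A 3-state machine:
        a   b  
>* s0   s0  s1 
 * s1   s1  s2 
   s2   s2  s2 
(> = start, * = accepting)

start=s0 accept=s0,s1 s0-a->s0 s0-b->s1 s1-a->s1 s1-b->s2 s2-a->s2 s2-b->s2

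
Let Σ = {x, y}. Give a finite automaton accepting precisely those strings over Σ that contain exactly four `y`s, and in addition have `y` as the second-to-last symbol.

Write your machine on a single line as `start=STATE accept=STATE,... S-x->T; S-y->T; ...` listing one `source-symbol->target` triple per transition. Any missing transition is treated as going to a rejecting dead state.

Run two small machines in parallel and take their product. The first has 6 states tracking the count of `y`s, saturating at 5; the second has 7 states tracking the last 2 symbols read. A product state is a pair (one from each), accepting exactly when both do.
With 23 states:
          x    y  
>  S0     S1   S2 
   S1     S3   S4 
   S2     S5   S6 
   S3     S3   S4 
   S4     S5   S6 
   S5     S7   S8 
   S6     S9  S10 
   S7     S7   S8 
   S8     S9  S10 
   S9    S11  S12 
   S10   S13  S14 
   S11   S11  S12 
   S12   S13  S14 
   S13   S15  S16 
 * S14   S17  S18 
   S15   S15  S16 
   S16   S17  S18 
 * S17   S19  S20 
   S18   S21  S18 
   S19   S19  S20 
   S20   S21  S18 
   S21   S22  S20 
   S22   S22  S20 
(> = start, * = accepting)

start=S0; accept=S14,S17; S0-x->S1; S0-y->S2; S1-x->S3; S1-y->S4; S2-x->S5; S2-y->S6; S3-x->S3; S3-y->S4; S4-x->S5; S4-y->S6; S5-x->S7; S5-y->S8; S6-x->S9; S6-y->S10; S7-x->S7; S7-y->S8; S8-x->S9; S8-y->S10; S9-x->S11; S9-y->S12; S10-x->S13; S10-y->S14; S11-x->S11; S11-y->S12; S12-x->S13; S12-y->S14; S13-x->S15; S13-y->S16; S14-x->S17; S14-y->S18; S15-x->S15; S15-y->S16; S16-x->S17; S16-y->S18; S17-x->S19; S17-y->S20; S18-x->S21; S18-y->S18; S19-x->S19; S19-y->S20; S20-x->S21; S20-y->S18; S21-x->S22; S21-y->S20; S22-x->S22; S22-y->S20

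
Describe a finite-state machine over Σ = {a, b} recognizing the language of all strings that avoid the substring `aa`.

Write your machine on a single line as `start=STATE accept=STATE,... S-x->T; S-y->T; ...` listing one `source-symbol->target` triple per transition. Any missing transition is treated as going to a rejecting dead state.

Track partial matches of the forbidden pattern `aa`. State q2 is a dead state reached once `aa` has occurred; every other state accepts. q0 means no part of `aa` is currently matched.
        a   b  
>* q0   q1  q0 
 * q1   q2  q0 
   q2   q2  q2 
(> = start, * = accepting)

start=q0; accept=q0,q1; q0-a->q1; q0-b->q0; q1-a->q2; q1-b->q0; q2-a->q2; q2-b->q2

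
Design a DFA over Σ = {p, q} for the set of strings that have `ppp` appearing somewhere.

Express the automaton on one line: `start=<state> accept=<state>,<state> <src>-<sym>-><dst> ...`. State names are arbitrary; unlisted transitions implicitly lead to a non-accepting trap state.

States A..C record the length of the longest prefix of `ppp` that matches the current input suffix. Reaching D means `ppp` has been seen, and we stay there forever. Accept from D.
With 4 states:
       p  q 
>  A   B  A 
   B   C  A 
   C   D  A 
 * D   D  D 
(> = start, * = accepting)

start=A accept=D A-p->B A-q->A B-p->C B-q->A C-p->D C-q->A D-p->D D-q->D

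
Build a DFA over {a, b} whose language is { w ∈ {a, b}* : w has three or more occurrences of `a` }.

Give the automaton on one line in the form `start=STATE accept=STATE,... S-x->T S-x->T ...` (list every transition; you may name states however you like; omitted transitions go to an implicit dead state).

start=q0 accept=q3,q4 q0-a->q1 q0-b->q0 q1-a->q2 q1-b->q1 q2-a->q3 q2-b->q2 q3-a->q4 q3-b->q3 q4-a->q4 q4-b->q4

Only the number of `a`s matters, and only up to 4. Make a chain q0 → q1 → q2 → q3 → q4 advanced by each `a` (with q4 absorbing); every other symbol self-loops. The accepting set is {q3, q4}.
5 states suffice.
        a   b  
>  q0   q1  q0 
   q1   q2  q1 
   q2   q3  q2 
 * q3   q4  q3 
 * q4   q4  q4 
(> = start, * = accepting)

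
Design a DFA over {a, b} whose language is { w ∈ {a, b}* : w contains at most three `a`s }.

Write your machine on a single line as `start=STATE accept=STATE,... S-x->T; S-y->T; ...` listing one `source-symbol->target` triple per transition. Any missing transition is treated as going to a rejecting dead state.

start=q0; accept=q0,q1,q2,q3; q0-a->q1; q0-b->q0; q1-a->q2; q1-b->q1; q2-a->q3; q2-b->q2; q3-a->q4; q3-b->q3; q4-a->q4; q4-b->q4

Count `a`s, saturating at 4: states q0 through q3 mean 0 through 3 `a`s seen; q4 means more than 3. Each `a` increments (capped at q4); other symbols loop. Accept from {q0, q1, q2, q3}.
A 5-state machine:
        a   b  
>* q0   q1  q0 
 * q1   q2  q1 
 * q2   q3  q2 
 * q3   q4  q3 
   q4   q4  q4 
(> = start, * = accepting)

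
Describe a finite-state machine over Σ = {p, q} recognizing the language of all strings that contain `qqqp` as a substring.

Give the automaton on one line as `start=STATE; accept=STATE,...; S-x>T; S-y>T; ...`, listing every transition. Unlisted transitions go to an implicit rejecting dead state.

States A..D record the length of the longest prefix of `qqqp` that matches the current input suffix. Reaching E means `qqqp` has been seen, and we stay there forever. Accept from E.
       p  q 
>  A   A  B 
   B   A  C 
   C   A  D 
   D   E  D 
 * E   E  E 
(> = start, * = accepting)

start=A; accept=E; A-p>A; A-q>B; B-p>A; B-q>C; C-p>A; C-q>D; D-p>E; D-q>D; E-p>E; E-q>E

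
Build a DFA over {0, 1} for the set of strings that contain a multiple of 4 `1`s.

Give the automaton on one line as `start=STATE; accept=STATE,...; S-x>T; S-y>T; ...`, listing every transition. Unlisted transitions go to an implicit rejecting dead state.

start=A; accept=A; A-0>A; A-1>B; B-0>B; B-1>C; C-0>C; C-1>D; D-0>D; D-1>A

The only thing that matters is how many `1`s have appeared, reduced mod 4. Use one state per residue: A for 0, …, D for 3. Reading `1` moves to the next residue; anything else stays put. A is accepting.
With 4 states:
       0  1 
>* A   A  B 
   B   B  C 
   C   C  D 
   D   D  A 
(> = start, * = accepting)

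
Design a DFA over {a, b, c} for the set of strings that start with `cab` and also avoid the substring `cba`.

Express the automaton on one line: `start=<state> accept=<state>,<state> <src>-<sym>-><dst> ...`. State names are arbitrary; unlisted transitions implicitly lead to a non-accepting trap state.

start=q0 accept=q6,q8,q9 q0-a->q1 q0-b->q1 q0-c->q2 q1-a->q1 q1-b->q1 q1-c->q3 q2-a->q4 q2-b->q5 q2-c->q3 q3-a->q1 q3-b->q5 q3-c->q3 q4-a->q1 q4-b->q6 q4-c->q3 q5-a->q7 q5-b->q1 q5-c->q3 q6-a->q6 q6-b->q6 q6-c->q8 q7-a->q7 q7-b->q7 q7-c->q7 q8-a->q6 q8-b->q9 q8-c->q8 q9-a->q10 q9-b->q6 q9-c->q8 q10-a->q10 q10-b->q10 q10-c->q10

Handle the two conditions separately and then intersect. One (5 states) tracks whether the input so far still matches the prefix `cab`; the other (4 states) tracks partial matches of the forbidden pattern `cba`. Each combined state is a pair, one component from each; accept when both components accept.
11 states suffice.
          a    b    c  
>  q0     q1   q1   q2 
   q1     q1   q1   q3 
   q2     q4   q5   q3 
   q3     q1   q5   q3 
   q4     q1   q6   q3 
   q5     q7   q1   q3 
 * q6     q6   q6   q8 
   q7     q7   q7   q7 
 * q8     q6   q9   q8 
 * q9    q10   q6   q8 
   q10   q10  q10  q10 
(> = start, * = accepting)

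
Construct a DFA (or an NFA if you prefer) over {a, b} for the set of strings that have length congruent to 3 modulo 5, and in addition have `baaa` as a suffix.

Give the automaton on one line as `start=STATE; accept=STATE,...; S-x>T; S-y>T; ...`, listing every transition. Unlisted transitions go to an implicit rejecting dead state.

Handle the two conditions separately and then intersect. The first has 5 states tracking the input length modulo 5; the second has 5 states tracking how much of the suffix `baaa` has currently been matched. A product state is a pair (one from each), accepting exactly when both do. After merging equivalent states the machine shrinks.
With 9 states:
        a   b  
>  q0   q1  q1 
   q1   q2  q2 
   q2   q3  q3 
   q3   q4  q4 
   q4   q0  q5 
   q5   q6  q1 
   q6   q7  q2 
   q7   q8  q3 
 * q8   q4  q4 
(> = start, * = accepting)

start=q0; accept=q8; q0-a>q1; q0-b>q1; q1-a>q2; q1-b>q2; q2-a>q3; q2-b>q3; q3-a>q4; q3-b>q4; q4-a>q0; q4-b>q5; q5-a>q6; q5-b>q1; q6-a>q7; q6-b>q2; q7-a>q8; q7-b>q3; q8-a>q4; q8-b>q4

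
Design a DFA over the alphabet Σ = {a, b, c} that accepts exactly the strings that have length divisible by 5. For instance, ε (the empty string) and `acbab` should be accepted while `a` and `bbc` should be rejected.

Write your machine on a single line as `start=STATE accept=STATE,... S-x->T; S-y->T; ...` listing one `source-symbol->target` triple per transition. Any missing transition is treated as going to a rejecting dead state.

Only the length mod 5 matters, so use a 5-cycle: from any state, every input symbol moves to the next state, wrapping q4 back to q0. Mark q0 accepting.
A 5-state machine:
        a   b   c  
>* q0   q1  q1  q1 
   q1   q2  q2  q2 
   q2   q3  q3  q3 
   q3   q4  q4  q4 
   q4   q0  q0  q0 
(> = start, * = accepting)

start=q0; accept=q0; q0-a->q1; q0-b->q1; q0-c->q1; q1-a->q2; q1-b->q2; q1-c->q2; q2-a->q3; q2-b->q3; q2-c->q3; q3-a->q4; q3-b->q4; q3-c->q4; q4-a->q0; q4-b->q0; q4-c->q0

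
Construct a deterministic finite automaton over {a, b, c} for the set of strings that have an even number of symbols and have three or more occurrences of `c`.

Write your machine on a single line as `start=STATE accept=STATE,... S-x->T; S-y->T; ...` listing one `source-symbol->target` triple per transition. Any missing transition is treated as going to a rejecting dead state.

start=q0; accept=q7; q0-a->q1; q0-b->q1; q0-c->q2; q1-a->q0; q1-b->q0; q1-c->q3; q2-a->q3; q2-b->q3; q2-c->q4; q3-a->q2; q3-b->q2; q3-c->q5; q4-a->q5; q4-b->q5; q4-c->q6; q5-a->q4; q5-b->q4; q5-c->q7; q6-a->q7; q6-b->q7; q6-c->q7; q7-a->q6; q7-b->q6; q7-c->q6

Build one automaton per condition and run them in lockstep. The first has 2 states tracking the input length modulo 2; the second has 5 states tracking the count of `c`s, saturating at 4. A product state is a pair (one from each), accepting exactly when both do. Equivalent product states are then merged.
An 8-state machine:
        a   b   c  
>  q0   q1  q1  q2 
   q1   q0  q0  q3 
   q2   q3  q3  q4 
   q3   q2  q2  q5 
   q4   q5  q5  q6 
   q5   q4  q4  q7 
   q6   q7  q7  q7 
 * q7   q6  q6  q6 
(> = start, * = accepting)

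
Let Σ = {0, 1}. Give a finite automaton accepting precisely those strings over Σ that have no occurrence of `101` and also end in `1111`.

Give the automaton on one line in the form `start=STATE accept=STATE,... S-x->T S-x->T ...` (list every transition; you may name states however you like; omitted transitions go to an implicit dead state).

start=q0 accept=q6 q0-0->q0 q0-1->q1 q1-0->q2 q1-1->q3 q2-0->q0 q2-1->q4 q3-0->q2 q3-1->q5 q4-0->q4 q4-1->q4 q5-0->q2 q5-1->q6 q6-0->q2 q6-1->q6

Run two small machines in parallel and take their product. The first has 4 states tracking partial matches of the forbidden pattern `101`; the second has 5 states tracking how much of the suffix `1111` has currently been matched. A product state is a pair (one from each), accepting exactly when both do. After merging equivalent states the machine shrinks.
        0   1  
>  q0   q0  q1 
   q1   q2  q3 
   q2   q0  q4 
   q3   q2  q5 
   q4   q4  q4 
   q5   q2  q6 
 * q6   q2  q6 
(> = start, * = accepting)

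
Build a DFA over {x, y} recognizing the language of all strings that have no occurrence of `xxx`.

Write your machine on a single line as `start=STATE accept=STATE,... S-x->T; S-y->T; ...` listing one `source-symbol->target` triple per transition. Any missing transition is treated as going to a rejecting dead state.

Track partial matches of the forbidden pattern `xxx`. State s3 is a dead state reached once `xxx` has occurred; every other state accepts. s0 means no part of `xxx` is currently matched.
With 4 states:
        x   y  
>* s0   s1  s0 
 * s1   s2  s0 
 * s2   s3  s0 
   s3   s3  s3 
(> = start, * = accepting)

start=s0; accept=s0,s1,s2; s0-x->s1; s0-y->s0; s1-x->s2; s1-y->s0; s2-x->s3; s2-y->s0; s3-x->s3; s3-y->s3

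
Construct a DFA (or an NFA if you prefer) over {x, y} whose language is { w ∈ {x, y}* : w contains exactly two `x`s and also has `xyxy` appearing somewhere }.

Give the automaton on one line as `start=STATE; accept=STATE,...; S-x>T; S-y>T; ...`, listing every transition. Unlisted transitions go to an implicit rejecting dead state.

start=q0; accept=q5; q0-x>q1; q0-y>q0; q1-x>q2; q1-y>q3; q2-x>q2; q2-y>q2; q3-x>q4; q3-y>q2; q4-x>q2; q4-y>q5; q5-x>q2; q5-y>q5

Build one automaton per condition and run them in lockstep. The first has 4 states tracking the count of `x`s, saturating at 3; the second has 5 states tracking whether and how much of `xyxy` has been seen. A product state is a pair (one from each), accepting exactly when both do. Equivalent product states are then merged.
A 6-state machine:
        x   y  
>  q0   q1  q0 
   q1   q2  q3 
   q2   q2  q2 
   q3   q4  q2 
   q4   q2  q5 
 * q5   q2  q5 
(> = start, * = accepting)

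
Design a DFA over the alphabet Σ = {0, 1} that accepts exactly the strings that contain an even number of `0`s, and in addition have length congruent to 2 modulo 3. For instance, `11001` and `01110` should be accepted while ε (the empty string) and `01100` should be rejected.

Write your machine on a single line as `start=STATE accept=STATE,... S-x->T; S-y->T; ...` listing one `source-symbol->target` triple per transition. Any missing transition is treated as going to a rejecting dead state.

Handle the two conditions separately and then intersect. One (2 states) tracks the count of `0`s modulo 2; the other (3 states) tracks the input length modulo 3. Each combined state is a pair, one component from each; accept when both components accept.
With 6 states:
        0   1  
>  s0   s1  s2 
   s1   s3  s4 
   s2   s4  s3 
 * s3   s5  s0 
   s4   s0  s5 
   s5   s2  s1 
(> = start, * = accepting)

start=s0; accept=s3; s0-0->s1; s0-1->s2; s1-0->s3; s1-1->s4; s2-0->s4; s2-1->s3; s3-0->s5; s3-1->s0; s4-0->s0; s4-1->s5; s5-0->s2; s5-1->s1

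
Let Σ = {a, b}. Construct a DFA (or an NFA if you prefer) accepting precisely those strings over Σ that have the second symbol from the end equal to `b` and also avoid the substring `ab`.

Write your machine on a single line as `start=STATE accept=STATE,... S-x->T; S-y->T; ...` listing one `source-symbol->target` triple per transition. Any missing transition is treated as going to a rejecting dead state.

start=q0; accept=q3,q4; q0-a->q1; q0-b->q2; q1-a->q1; q1-b->q1; q2-a->q3; q2-b->q4; q3-a->q1; q3-b->q1; q4-a->q3; q4-b->q4

Build one automaton per condition and run them in lockstep. The first has 7 states tracking the last 2 symbols read; the second has 3 states tracking partial matches of the forbidden pattern `ab`. A product state is a pair (one from each), accepting exactly when both do. Equivalent product states are then merged.
A 5-state machine:
        a   b  
>  q0   q1  q2 
   q1   q1  q1 
   q2   q3  q4 
 * q3   q1  q1 
 * q4   q3  q4 
(> = start, * = accepting)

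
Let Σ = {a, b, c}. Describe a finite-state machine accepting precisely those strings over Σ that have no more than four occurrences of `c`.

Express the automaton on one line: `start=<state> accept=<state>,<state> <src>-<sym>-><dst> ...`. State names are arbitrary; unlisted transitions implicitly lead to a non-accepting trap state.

start=q0 accept=q0,q1,q2,q3,q4 q0-a->q0 q0-b->q0 q0-c->q1 q1-a->q1 q1-b->q1 q1-c->q2 q2-a->q2 q2-b->q2 q2-c->q3 q3-a->q3 q3-b->q3 q3-c->q4 q4-a->q4 q4-b->q4 q4-c->q5 q5-a->q5 q5-b->q5 q5-c->q5

Count `c`s, saturating at 5: states q0 through q4 mean 0 through 4 `c`s seen; q5 means more than 4. Each `c` increments (capped at q5); other symbols loop. Accept from {q0, q1, q2, q3, q4}.
With 6 states:
        a   b   c  
>* q0   q0  q0  q1 
 * q1   q1  q1  q2 
 * q2   q2  q2  q3 
 * q3   q3  q3  q4 
 * q4   q4  q4  q5 
   q5   q5  q5  q5 
(> = start, * = accepting)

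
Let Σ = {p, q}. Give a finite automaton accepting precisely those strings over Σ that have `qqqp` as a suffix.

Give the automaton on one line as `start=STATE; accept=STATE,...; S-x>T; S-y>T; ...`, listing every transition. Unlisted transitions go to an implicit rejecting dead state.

start=s0; accept=s4; s0-p>s0; s0-q>s1; s1-p>s0; s1-q>s2; s2-p>s0; s2-q>s3; s3-p>s4; s3-q>s3; s4-p>s0; s4-q>s1

Let each state record the length of the longest suffix of the input read so far that is also a prefix of `qqqp`. s1 means the last symbol is `q`; s2 means the last 2 symbols are `qq`; s3 means the last 3 symbols are `qqq`; s4 means the last 4 symbols are `qqqp`. Accept only at s4, where the string currently ends in `qqqp`.
        p   q  
>  s0   s0  s1 
   s1   s0  s2 
   s2   s0  s3 
   s3   s4  s3 
 * s4   s0  s1 
(> = start, * = accepting)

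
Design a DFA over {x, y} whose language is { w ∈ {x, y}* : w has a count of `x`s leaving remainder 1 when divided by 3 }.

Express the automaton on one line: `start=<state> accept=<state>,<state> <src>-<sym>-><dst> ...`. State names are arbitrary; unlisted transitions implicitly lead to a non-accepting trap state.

start=A accept=B A-x->B A-y->A B-x->C B-y->B C-x->A C-y->C

The only thing that matters is how many `x`s have appeared, reduced mod 3. Use one state per residue: A for 0, …, C for 2. Reading `x` moves to the next residue; anything else stays put. B is accepting.
With 3 states:
       x  y 
>  A   B  A 
 * B   C  B 
   C   A  C 
(> = start, * = accepting)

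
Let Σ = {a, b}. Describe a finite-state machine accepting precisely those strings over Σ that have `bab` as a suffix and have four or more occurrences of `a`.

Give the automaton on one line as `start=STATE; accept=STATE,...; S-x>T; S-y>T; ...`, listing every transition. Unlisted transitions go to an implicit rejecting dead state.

Run two small machines in parallel and take their product. One (4 states) tracks how much of the suffix `bab` has currently been matched; the other (6 states) tracks the count of `a`s, saturating at 5. Each combined state is a pair, one component from each; accept when both components accept.
A 22-state machine:
          a    b  
>  q0     q1   q2 
   q1     q3   q4 
   q2     q5   q2 
   q3     q6   q7 
   q4     q8   q4 
   q5     q3   q9 
   q6    q10  q11 
   q7    q12   q7 
   q8     q6  q13 
   q9     q8   q4 
   q10   q14  q15 
   q11   q16  q11 
   q12   q10  q17 
   q13   q12   q7 
   q14   q14  q18 
   q15   q19  q15 
   q16   q14  q20 
   q17   q16  q11 
   q18   q19  q18 
   q19   q14  q21 
 * q20   q19  q15 
 * q21   q19  q18 
(> = start, * = accepting)

start=q0; accept=q20,q21; q0-a>q1; q0-b>q2; q1-a>q3; q1-b>q4; q2-a>q5; q2-b>q2; q3-a>q6; q3-b>q7; q4-a>q8; q4-b>q4; q5-a>q3; q5-b>q9; q6-a>q10; q6-b>q11; q7-a>q12; q7-b>q7; q8-a>q6; q8-b>q13; q9-a>q8; q9-b>q4; q10-a>q14; q10-b>q15; q11-a>q16; q11-b>q11; q12-a>q10; q12-b>q17; q13-a>q12; q13-b>q7; q14-a>q14; q14-b>q18; q15-a>q19; q15-b>q15; q16-a>q14; q16-b>q20; q17-a>q16; q17-b>q11; q18-a>q19; q18-b>q18; q19-a>q14; q19-b>q21; q20-a>q19; q20-b>q15; q21-a>q19; q21-b>q18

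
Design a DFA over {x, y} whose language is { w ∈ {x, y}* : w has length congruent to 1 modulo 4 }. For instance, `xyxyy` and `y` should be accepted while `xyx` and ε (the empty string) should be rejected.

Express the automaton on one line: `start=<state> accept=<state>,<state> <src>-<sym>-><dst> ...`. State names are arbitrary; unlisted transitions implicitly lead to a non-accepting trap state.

Count input length modulo 4: every symbol advances one step around the cycle q0 → q1 → q2 → q3 → q0. Accept at q1.
4 states suffice.
        x   y  
>  q0   q1  q1 
 * q1   q2  q2 
   q2   q3  q3 
   q3   q0  q0 
(> = start, * = accepting)

start=q0 accept=q1 q0-x->q1 q0-y->q1 q1-x->q2 q1-y->q2 q2-x->q3 q2-y->q3 q3-x->q0 q3-y->q0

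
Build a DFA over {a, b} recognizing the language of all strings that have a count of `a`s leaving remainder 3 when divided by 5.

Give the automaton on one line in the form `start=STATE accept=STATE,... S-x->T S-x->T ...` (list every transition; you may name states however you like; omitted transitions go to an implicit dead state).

start=q0 accept=q3 q0-a->q1 q0-b->q0 q1-a->q2 q1-b->q1 q2-a->q3 q2-b->q2 q3-a->q4 q3-b->q3 q4-a->q0 q4-b->q4

The only thing that matters is how many `a`s have appeared, reduced mod 5. Use one state per residue: q0 for 0, …, q4 for 4. Reading `a` moves to the next residue; anything else stays put. q3 is accepting.
5 states suffice.
        a   b  
>  q0   q1  q0 
   q1   q2  q1 
   q2   q3  q2 
 * q3   q4  q3 
   q4   q0  q4 
(> = start, * = accepting)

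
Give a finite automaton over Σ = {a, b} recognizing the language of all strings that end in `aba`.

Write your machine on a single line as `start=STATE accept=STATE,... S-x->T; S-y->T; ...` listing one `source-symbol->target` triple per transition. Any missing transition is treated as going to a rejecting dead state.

Remember how much of `aba` the current input suffix matches. State q0 means no match yet; q1 means the last symbol is `a`; q2 means the last 2 symbols are `ab`; q3 means the last 3 symbols are `aba`. Only q3 accepts. On a mismatch, fall back to the longest proper suffix that is still a prefix of `aba`.
4 states suffice.
        a   b  
>  q0   q1  q0 
   q1   q1  q2 
   q2   q3  q0 
 * q3   q1  q2 
(> = start, * = accepting)

start=q0; accept=q3; q0-a->q1; q0-b->q0; q1-a->q1; q1-b->q2; q2-a->q3; q2-b->q0; q3-a->q1; q3-b->q2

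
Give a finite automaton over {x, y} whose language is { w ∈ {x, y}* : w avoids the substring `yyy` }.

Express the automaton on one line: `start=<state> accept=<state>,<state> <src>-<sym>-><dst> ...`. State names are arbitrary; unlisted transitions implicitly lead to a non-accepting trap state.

start=A accept=A,B,C A-x->A A-y->B B-x->A B-y->C C-x->A C-y->D D-x->D D-y->D

Track partial matches of the forbidden pattern `yyy`. State D is a dead state reached once `yyy` has occurred; every other state accepts. A means no part of `yyy` is currently matched.
With 4 states:
       x  y 
>* A   A  B 
 * B   A  C 
 * C   A  D 
   D   D  D 
(> = start, * = accepting)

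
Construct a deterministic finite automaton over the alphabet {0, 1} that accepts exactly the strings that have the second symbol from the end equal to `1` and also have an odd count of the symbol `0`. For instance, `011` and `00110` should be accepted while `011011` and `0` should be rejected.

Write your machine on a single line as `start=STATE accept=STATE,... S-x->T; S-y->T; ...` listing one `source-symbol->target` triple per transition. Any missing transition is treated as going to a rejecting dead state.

start=q0; accept=q5,q10; q0-0->q1; q0-1->q2; q1-0->q3; q1-1->q4; q2-0->q5; q2-1->q6; q3-0->q7; q3-1->q8; q4-0->q9; q4-1->q10; q5-0->q3; q5-1->q4; q6-0->q5; q6-1->q6; q7-0->q3; q7-1->q4; q8-0->q5; q8-1->q6; q9-0->q7; q9-1->q8; q10-0->q9; q10-1->q10

Build one automaton per condition and run them in lockstep. The first has 7 states tracking the last 2 symbols read; the second has 2 states tracking the count of `0`s modulo 2. A product state is a pair (one from each), accepting exactly when both do.
An 11-state machine:
          0    1  
>  q0     q1   q2 
   q1     q3   q4 
   q2     q5   q6 
   q3     q7   q8 
   q4     q9  q10 
 * q5     q3   q4 
   q6     q5   q6 
   q7     q3   q4 
   q8     q5   q6 
   q9     q7   q8 
 * q10    q9  q10 
(> = start, * = accepting)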